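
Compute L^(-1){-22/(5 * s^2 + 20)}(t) -11 * sin(2 * t)/5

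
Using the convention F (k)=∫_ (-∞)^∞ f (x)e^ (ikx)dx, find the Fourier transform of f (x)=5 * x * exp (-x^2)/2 5 * I * sqrt (pi) * k * exp (-k^2/4)/4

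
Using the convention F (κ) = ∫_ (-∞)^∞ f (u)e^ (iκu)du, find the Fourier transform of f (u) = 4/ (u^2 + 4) 2*pi*exp (-2*Abs (κ))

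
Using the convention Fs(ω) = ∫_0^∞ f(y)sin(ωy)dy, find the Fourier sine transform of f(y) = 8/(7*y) 4*pi/7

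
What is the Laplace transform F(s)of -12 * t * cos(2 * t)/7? 12 * (4 - s^2)/(7 * (s^2 + 4)^2)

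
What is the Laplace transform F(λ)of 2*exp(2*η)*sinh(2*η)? 4/(λ*(λ - 4))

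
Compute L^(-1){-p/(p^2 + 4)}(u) -cos(2 * u)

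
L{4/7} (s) 4/ (7 * s)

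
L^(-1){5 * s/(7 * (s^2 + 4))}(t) 5 * cos(2 * t)/7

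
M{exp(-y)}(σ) gamma(σ)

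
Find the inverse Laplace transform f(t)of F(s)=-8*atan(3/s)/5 -8*sin(3*t)/(5*t)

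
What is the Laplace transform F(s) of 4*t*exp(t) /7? 4/(7*(s - 1) ^2) 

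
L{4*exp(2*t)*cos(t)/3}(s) 4*(s - 2)/(3*((s - 2)^2 + 1))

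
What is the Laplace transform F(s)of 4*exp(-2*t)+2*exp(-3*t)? 4/(s+2)+2/(s+3)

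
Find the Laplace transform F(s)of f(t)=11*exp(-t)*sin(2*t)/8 11/(4*((s + 1)^2 + 4))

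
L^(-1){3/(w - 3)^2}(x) 3*x*exp(3*x)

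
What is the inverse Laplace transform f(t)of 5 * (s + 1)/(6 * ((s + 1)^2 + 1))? 5 * exp(-t) * cos(t)/6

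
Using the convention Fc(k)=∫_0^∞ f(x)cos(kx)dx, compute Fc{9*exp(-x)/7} 9/(7*(k^2 + 1))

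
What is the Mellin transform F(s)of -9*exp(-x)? -9*gamma(s)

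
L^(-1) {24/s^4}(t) 4 * t^3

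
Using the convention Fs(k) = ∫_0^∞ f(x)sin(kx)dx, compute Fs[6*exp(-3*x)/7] 6*k/(7*(k^2 + 9))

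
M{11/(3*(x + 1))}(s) 11*pi*csc(pi*s)/3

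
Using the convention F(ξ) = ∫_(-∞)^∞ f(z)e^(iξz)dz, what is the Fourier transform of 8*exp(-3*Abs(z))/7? 48/(7*(ξ^2 + 9))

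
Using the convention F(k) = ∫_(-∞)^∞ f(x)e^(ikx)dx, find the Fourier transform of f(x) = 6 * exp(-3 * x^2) 2 * sqrt(3) * sqrt(pi) * exp(-k^2/12)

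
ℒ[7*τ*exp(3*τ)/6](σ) 7/(6*(σ - 3)^2)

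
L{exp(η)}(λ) 1/(λ - 1)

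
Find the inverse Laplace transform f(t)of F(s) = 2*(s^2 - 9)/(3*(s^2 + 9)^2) 2*t*cos(3*t)/3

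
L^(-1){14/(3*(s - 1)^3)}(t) 7*t^2*exp(t)/3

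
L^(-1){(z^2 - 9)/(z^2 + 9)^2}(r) r*cos(3*r)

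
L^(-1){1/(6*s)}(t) 1/6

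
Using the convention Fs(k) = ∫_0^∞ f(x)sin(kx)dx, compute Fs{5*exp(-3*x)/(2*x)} 5*atan(k/3)/2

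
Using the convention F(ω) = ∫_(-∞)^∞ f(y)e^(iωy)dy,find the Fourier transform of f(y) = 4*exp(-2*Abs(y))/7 16/(7*(ω^2+4))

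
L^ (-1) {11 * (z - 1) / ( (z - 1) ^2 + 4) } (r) 11 * exp (r) * cos (2 * r) 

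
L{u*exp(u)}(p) (p - 1)^(-2)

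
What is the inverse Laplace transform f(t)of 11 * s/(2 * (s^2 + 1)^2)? 11 * t * sin(t)/4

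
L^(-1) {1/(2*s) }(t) 1/2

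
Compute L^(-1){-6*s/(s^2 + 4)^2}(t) -3*t*sin(2*t)/2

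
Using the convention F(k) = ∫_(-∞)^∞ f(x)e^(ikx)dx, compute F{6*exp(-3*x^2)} 2*sqrt(3)*sqrt(pi)*exp(-k^2/12)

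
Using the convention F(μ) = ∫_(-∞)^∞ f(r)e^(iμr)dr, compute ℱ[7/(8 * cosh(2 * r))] 7 * pi/(16 * cosh(pi * μ/4))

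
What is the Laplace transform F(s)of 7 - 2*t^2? 7/s - 4/s^3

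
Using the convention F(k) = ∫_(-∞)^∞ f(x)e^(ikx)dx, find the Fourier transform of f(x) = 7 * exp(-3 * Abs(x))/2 21/(k^2+9)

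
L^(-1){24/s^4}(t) 4*t^3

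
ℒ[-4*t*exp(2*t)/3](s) -4/(3*(s - 2)^2)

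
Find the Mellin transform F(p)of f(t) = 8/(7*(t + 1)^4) 4*gamma(p)*gamma(4 - p)/21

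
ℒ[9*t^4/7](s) 216/(7*s^5)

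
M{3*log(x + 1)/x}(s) -3*pi*csc(pi*s)/(s - 1)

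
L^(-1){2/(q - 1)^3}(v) v^2 * exp(v)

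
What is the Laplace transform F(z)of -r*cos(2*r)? (4 - z^2)/(z^2 + 4)^2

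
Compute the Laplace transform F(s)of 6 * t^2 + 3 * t 12/s^3 + 3/s^2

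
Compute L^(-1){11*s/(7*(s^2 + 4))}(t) 11*cos(2*t)/7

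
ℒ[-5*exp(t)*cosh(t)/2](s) 5*(1 - s)/(2*s*(s - 2))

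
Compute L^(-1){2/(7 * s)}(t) 2/7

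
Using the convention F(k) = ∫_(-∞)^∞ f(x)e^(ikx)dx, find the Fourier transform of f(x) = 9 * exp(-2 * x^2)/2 9 * sqrt(2) * sqrt(pi) * exp(-k^2/8)/4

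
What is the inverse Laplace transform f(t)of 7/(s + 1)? 7*exp(-t)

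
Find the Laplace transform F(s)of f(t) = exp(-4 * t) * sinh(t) 1/((s + 4)^2-1)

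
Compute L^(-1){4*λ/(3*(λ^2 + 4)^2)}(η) η*sin(2*η)/3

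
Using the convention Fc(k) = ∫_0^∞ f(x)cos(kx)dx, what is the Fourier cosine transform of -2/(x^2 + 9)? -pi*exp(-3*k)/3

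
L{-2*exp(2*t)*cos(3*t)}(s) 2*(2 - s)/((s - 2)^2 + 9)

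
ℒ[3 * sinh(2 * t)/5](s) 6/(5 * (s^2 - 4))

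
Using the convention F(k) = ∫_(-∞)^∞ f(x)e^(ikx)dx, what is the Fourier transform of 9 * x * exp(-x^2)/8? 9 * I * sqrt(pi) * k * exp(-k^2/4)/16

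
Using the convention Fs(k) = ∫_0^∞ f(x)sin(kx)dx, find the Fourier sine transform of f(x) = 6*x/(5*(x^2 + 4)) 3*pi*exp(-2*k)/5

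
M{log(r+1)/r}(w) -pi*csc(pi*w)/(w - 1)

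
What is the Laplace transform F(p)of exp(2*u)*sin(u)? 1/((p - 2)^2 + 1)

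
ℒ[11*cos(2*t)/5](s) 11*s/(5*(s^2+4))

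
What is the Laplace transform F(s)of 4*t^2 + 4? 8/s^3 + 4/s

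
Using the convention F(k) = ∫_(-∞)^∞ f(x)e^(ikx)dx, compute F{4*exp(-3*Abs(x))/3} 8/(k^2 + 9)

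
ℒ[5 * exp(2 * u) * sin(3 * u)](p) 15/((p - 2)^2 + 9)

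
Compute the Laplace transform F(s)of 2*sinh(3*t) 6/(s^2 - 9)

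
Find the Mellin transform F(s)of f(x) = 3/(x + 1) 3*pi*csc(pi*s)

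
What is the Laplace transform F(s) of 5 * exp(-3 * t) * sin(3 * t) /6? 5/(2 * ((s + 3) ^2 + 9) ) 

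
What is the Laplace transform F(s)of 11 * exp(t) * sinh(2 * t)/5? 22/(5 * ((s - 1)^2 - 4))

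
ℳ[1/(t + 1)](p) pi*csc(pi*p)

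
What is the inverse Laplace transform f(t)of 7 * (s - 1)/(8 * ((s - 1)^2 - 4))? 7 * exp(t) * cosh(2 * t)/8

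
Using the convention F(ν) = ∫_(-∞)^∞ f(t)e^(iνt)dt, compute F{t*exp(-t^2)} I*sqrt(pi)*ν*exp(-ν^2/4)/2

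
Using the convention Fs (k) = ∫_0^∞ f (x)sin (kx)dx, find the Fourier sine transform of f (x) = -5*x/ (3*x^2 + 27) -5*pi*exp (-3*k)/6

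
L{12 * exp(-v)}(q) 12/(q + 1)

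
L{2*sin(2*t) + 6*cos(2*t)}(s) 6*s/(s^2 + 4) + 4/(s^2 + 4)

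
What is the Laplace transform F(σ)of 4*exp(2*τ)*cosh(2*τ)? 4*(σ - 2)/(σ*(σ - 4))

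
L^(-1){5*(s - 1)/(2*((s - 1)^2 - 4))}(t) 5*exp(t)*cosh(2*t)/2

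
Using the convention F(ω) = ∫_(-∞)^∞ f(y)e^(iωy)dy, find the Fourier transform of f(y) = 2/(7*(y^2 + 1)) 2*pi*exp(-Abs(ω))/7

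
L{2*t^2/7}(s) 4/(7*s^3)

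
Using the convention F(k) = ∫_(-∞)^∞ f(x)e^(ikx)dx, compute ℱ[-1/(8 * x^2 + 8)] -pi * exp(-Abs(k))/8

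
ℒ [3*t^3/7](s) 18/(7*s^4)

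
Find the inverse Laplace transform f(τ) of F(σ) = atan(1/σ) sin(τ) /τ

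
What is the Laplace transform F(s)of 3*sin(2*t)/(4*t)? 3*atan(2/s)/4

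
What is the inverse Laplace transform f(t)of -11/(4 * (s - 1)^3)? -11 * t^2 * exp(t)/8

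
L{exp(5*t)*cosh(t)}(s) (s - 5)/((s - 5)^2 - 1)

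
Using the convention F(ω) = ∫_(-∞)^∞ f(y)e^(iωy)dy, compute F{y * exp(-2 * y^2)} sqrt(2) * I * sqrt(pi) * ω * exp(-ω^2/8)/8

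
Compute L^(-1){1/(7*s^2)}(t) t/7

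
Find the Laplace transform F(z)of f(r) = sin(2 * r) 2/(z^2 + 4)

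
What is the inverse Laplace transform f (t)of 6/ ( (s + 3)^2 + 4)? 3*exp (-3*t)*sin (2*t)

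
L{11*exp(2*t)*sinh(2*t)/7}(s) 22/(7*s*(s - 4))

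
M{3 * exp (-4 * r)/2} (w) 3 * gamma (w)/ (2 * 2^ (2 * w))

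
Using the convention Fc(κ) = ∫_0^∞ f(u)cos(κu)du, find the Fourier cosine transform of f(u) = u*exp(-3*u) (9 - κ^2)/(κ^2+9)^2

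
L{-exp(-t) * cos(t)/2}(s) (-s - 1)/(2 * ((s + 1)^2 + 1))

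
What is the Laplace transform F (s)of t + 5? 5/s + s^ (-2)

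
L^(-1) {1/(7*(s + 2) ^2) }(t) t*exp(-2*t) /7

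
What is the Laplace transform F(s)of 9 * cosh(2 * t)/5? 9 * s/(5 * (s^2-4))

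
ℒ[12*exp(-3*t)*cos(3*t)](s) 12*(s + 3)/((s + 3)^2 + 9)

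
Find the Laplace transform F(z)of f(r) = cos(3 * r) z/(z^2+9)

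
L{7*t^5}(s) 840/s^6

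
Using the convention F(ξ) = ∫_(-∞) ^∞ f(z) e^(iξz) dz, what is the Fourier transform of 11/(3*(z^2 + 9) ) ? 11*pi*exp(-3*Abs(ξ) ) /9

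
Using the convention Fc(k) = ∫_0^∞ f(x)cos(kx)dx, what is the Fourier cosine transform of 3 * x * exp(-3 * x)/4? 3 * (9 - k^2)/(4 * (k^2 + 9)^2)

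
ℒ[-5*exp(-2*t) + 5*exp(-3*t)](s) 5/(s + 3)-5/(s + 2) 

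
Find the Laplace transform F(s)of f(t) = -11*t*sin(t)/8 -11*s/(4*(s^2 + 1)^2)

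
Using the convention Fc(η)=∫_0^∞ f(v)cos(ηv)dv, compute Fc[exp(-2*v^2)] sqrt(2)*sqrt(pi)*exp(-η^2/8)/4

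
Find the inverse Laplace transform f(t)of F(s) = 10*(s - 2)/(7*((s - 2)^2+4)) 10*exp(2*t)*cos(2*t)/7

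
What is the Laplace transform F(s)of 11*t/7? 11/(7*s^2)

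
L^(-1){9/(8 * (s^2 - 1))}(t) 9 * sinh(t)/8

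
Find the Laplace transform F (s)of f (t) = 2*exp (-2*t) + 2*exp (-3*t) 2/ (s + 3) + 2/ (s + 2)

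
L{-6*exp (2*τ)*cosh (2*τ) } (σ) 6*(2 - σ) / (σ*(σ - 4) ) 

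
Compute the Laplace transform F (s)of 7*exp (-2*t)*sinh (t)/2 7/ (2*( (s + 2)^2 - 1))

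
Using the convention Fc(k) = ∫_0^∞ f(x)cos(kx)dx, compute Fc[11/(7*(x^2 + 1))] 11*pi*exp(-k)/14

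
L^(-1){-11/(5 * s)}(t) -11/5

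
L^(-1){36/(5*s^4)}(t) 6*t^3/5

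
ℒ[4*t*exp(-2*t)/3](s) 4/(3*(s+2)^2)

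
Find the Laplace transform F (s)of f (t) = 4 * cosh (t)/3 4 * s/ (3 * (s^2 - 1))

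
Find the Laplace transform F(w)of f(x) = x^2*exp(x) 2/(w - 1)^3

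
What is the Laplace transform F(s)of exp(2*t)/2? 1/(2*(s - 2))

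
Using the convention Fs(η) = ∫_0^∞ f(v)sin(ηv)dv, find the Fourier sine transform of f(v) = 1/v pi/2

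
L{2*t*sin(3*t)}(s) 12*s/(s^2 + 9)^2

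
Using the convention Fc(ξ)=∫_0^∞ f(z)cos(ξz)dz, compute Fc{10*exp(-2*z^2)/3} 5*sqrt(2)*sqrt(pi)*exp(-ξ^2/8)/6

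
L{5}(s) 5/s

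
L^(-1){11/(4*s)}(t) 11/4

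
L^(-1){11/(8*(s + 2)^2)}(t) 11*t*exp(-2*t)/8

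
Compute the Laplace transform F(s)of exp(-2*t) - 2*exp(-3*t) 1/(s + 2) - 2/(s + 3)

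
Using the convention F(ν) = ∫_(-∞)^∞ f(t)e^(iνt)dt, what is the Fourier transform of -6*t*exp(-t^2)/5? -3*I*sqrt(pi)*ν*exp(-ν^2/4)/5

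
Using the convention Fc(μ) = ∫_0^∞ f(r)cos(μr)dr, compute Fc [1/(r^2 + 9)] pi*exp(-3*μ)/6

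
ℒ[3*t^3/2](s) 9/s^4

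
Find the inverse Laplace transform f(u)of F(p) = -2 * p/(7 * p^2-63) -2 * cosh(3 * u)/7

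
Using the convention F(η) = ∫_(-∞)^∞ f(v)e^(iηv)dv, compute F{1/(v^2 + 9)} pi*exp(-3*Abs(η))/3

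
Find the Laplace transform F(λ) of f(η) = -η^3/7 -6/(7*λ^4) 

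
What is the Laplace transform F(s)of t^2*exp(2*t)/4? 1/(2*(s - 2)^3)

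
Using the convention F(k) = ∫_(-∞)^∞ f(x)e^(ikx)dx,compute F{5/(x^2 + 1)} 5 * pi * exp(-Abs(k))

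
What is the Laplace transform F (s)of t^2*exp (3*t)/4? 1/ (2*(s - 3)^3)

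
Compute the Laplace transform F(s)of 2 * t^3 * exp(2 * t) 12/(s - 2)^4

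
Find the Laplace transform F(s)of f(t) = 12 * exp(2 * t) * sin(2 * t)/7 24/(7 * ((s - 2)^2 + 4))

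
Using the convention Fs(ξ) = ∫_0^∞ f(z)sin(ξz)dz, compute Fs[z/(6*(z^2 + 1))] pi*exp(-ξ)/12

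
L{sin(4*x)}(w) 4/(w^2 + 16)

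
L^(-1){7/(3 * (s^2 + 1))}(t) 7 * sin(t)/3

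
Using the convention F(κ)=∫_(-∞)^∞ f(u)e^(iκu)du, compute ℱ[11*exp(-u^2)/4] 11*sqrt(pi)*exp(-κ^2/4)/4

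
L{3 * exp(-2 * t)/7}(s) 3/(7 * (s+2))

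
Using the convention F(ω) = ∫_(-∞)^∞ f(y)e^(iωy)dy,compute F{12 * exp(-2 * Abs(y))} 48/(ω^2 + 4)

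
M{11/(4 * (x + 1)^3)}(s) 11 * pi * (s - 2) * (s - 1)/(8 * sin(pi * s))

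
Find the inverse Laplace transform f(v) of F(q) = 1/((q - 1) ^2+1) exp(v) * sin(v) 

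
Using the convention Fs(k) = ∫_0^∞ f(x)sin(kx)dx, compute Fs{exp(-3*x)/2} k/(2*(k^2 + 9))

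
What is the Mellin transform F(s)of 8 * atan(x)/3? -4 * pi * sec(pi * s/2)/(3 * s)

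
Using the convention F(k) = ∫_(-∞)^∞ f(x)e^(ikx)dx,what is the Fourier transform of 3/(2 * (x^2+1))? 3 * pi * exp(-Abs(k))/2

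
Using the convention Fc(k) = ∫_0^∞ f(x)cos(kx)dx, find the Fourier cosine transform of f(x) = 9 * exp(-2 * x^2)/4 9 * sqrt(2) * sqrt(pi) * exp(-k^2/8)/16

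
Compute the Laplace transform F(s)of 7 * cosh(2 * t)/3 7 * s/(3 * (s^2-4))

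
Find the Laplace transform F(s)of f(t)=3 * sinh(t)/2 3/(2 * (s^2 - 1))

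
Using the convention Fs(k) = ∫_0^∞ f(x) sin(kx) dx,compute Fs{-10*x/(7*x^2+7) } -5*pi*exp(-k) /7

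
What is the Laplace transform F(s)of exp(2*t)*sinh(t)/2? 1/(2*((s - 2)^2-1))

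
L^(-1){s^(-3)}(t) t^2/2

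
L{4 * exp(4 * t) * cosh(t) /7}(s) 4 * (s - 4) /(7 * ((s - 4) ^2 - 1) ) 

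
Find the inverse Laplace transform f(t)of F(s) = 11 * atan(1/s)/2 11 * sin(t)/(2 * t)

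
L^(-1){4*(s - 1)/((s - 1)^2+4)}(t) 4*exp(t)*cos(2*t)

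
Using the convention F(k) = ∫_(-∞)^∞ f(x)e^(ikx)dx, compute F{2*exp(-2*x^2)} sqrt(2)*sqrt(pi)*exp(-k^2/8)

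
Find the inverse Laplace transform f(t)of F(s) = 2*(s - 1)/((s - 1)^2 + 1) 2*exp(t)*cos(t)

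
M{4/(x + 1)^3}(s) 2 * pi * (s - 2) * (s - 1)/sin(pi * s)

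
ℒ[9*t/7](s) 9/(7*s^2) 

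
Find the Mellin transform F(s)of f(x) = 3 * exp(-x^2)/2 3 * gamma(s/2)/4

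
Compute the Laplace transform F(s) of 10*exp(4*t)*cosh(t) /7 10*(s - 4) /(7*((s - 4) ^2 - 1) ) 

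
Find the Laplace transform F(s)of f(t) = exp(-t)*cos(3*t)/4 (s + 1)/(4*((s + 1)^2 + 9))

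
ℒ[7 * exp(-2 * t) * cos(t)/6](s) 7 * (s+2)/(6 * ((s+2)^2+1))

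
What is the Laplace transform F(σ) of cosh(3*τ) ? σ/(σ^2-9) 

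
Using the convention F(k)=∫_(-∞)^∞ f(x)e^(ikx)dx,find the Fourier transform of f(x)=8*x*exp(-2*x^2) sqrt(2)*I*sqrt(pi)*k*exp(-k^2/8)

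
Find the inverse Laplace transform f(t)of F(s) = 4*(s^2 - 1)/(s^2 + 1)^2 4*t*cos(t)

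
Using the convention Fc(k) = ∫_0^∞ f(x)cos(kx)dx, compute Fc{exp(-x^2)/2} sqrt(pi)*exp(-k^2/4)/4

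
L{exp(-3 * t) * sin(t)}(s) 1/((s + 3)^2 + 1)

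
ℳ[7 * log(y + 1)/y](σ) -7 * pi * csc(pi * σ)/(σ - 1)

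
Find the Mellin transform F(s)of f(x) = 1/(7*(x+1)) pi*csc(pi*s)/7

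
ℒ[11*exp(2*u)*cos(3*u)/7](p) 11*(p - 2)/(7*((p - 2)^2 + 9))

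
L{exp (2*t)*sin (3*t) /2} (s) 3/ (2*( (s - 2) ^2 + 9) ) 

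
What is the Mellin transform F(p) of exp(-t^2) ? gamma(p/2) /2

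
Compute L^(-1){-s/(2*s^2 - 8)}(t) -cosh(2*t)/2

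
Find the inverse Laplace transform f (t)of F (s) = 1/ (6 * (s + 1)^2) t * exp (-t)/6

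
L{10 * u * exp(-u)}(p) 10/(p + 1)^2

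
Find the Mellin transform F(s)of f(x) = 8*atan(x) -4*pi*sec(pi*s/2)/s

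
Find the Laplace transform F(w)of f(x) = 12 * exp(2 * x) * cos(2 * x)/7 12 * (w - 2)/(7 * ((w - 2)^2+4))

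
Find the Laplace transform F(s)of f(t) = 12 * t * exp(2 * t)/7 12/(7 * (s - 2)^2)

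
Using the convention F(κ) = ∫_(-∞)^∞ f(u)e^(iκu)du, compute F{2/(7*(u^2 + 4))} pi*exp(-2*Abs(κ))/7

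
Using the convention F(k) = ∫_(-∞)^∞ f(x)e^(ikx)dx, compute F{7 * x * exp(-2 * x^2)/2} 7 * sqrt(2) * I * sqrt(pi) * k * exp(-k^2/8)/16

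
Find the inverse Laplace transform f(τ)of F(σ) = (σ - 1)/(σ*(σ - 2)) exp(τ)*cosh(τ)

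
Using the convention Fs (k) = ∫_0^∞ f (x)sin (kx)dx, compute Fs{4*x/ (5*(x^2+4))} 2*pi*exp (-2*k)/5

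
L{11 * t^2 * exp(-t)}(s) 22/(s + 1)^3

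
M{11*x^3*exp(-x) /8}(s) 11*gamma(s + 3) /8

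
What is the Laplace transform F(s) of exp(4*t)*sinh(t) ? 1/((s - 4) ^2 - 1) 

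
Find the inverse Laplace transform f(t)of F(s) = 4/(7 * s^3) 2 * t^2/7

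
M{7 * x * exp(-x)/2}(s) 7 * gamma(s + 1)/2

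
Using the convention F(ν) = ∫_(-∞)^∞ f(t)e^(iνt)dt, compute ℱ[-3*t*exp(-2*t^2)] -3*sqrt(2)*I*sqrt(pi)*ν*exp(-ν^2/8)/8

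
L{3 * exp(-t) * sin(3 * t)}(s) 9/((s+1)^2+9)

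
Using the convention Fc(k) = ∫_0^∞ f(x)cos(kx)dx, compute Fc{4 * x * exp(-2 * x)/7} 4 * (4 - k^2)/(7 * (k^2+4)^2)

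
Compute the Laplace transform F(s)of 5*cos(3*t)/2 5*s/(2*(s^2 + 9))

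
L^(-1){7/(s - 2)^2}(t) 7 * t * exp(2 * t)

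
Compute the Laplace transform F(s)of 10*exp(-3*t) 10/(s+3)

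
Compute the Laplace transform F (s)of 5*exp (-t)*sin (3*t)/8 15/ (8*( (s + 1)^2 + 9))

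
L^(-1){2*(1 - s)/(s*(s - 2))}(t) -2*exp(t)*cosh(t)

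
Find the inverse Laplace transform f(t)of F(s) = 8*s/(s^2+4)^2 2*t*sin(2*t)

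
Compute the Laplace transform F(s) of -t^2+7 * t 7/s^2 - 2/s^3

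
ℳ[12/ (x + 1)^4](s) 2*gamma (s)*gamma (4 - s)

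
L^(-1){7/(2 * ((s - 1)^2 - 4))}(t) 7 * exp(t) * sinh(2 * t)/4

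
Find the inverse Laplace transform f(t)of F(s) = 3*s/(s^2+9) 3*cos(3*t)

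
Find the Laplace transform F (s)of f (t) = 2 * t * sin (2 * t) 8 * s/ (s^2 + 4)^2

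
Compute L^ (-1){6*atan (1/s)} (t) 6*sin (t)/t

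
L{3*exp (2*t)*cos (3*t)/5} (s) 3*(s - 2)/ (5*( (s - 2)^2 + 9))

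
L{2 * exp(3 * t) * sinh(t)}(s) 2/((s - 3)^2-1)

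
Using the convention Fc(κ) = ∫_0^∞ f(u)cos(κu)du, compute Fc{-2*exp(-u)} -2/(κ^2+1)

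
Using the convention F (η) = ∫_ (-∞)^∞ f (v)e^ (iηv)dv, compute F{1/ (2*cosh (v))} pi/ (2*cosh (pi*η/2))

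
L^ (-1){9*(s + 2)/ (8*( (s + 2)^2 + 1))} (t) 9*exp (-2*t)*cos (t)/8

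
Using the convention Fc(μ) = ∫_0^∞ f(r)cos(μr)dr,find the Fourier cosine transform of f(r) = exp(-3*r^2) sqrt(3)*sqrt(pi)*exp(-μ^2/12)/6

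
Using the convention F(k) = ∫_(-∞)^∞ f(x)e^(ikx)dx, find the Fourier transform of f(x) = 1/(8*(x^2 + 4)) pi*exp(-2*Abs(k))/16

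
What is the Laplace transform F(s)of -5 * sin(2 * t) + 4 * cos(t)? 4 * s/(s^2 + 1) - 10/(s^2 + 4)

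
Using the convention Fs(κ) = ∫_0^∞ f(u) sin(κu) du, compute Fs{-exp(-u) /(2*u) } -atan(κ) /2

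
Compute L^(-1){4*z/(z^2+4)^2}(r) r*sin(2*r)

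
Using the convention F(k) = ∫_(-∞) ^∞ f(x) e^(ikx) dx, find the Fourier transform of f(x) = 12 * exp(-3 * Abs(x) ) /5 72/(5 * (k^2 + 9) ) 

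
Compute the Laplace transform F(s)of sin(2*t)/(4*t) atan(2/s)/4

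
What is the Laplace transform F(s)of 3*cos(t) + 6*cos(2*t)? 6*s/(s^2 + 4) + 3*s/(s^2 + 1)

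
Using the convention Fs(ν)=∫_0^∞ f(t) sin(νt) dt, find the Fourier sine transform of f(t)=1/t pi/2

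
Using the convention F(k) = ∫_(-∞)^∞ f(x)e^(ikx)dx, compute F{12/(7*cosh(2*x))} 6*pi/(7*cosh(pi*k/4))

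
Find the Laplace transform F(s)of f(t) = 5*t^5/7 600/(7*s^6)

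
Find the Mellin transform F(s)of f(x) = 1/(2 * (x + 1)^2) (-pi * s + pi)/(2 * sin(pi * s))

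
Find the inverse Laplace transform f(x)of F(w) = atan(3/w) sin(3*x)/x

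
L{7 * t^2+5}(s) 14/s^3+5/s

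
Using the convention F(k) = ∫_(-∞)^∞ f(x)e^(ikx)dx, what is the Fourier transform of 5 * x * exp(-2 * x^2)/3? 5 * sqrt(2) * I * sqrt(pi) * k * exp(-k^2/8)/24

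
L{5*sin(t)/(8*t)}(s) 5*atan(1/s)/8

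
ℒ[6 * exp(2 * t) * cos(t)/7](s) 6 * (s - 2)/(7 * ((s - 2)^2 + 1))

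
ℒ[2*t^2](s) 4/s^3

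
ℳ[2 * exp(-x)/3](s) 2 * gamma(s)/3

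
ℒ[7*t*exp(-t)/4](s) 7/(4*(s + 1)^2)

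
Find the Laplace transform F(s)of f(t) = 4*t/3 4/(3*s^2)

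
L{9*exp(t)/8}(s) 9/(8*(s - 1))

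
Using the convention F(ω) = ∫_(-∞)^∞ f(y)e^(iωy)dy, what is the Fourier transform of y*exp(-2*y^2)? sqrt(2)*I*sqrt(pi)*ω*exp(-ω^2/8)/8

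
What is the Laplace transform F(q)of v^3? 6/q^4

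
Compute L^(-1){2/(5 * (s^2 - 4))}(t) sinh(2 * t)/5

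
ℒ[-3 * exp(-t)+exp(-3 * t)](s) 1/(s+3) - 3/(s+1)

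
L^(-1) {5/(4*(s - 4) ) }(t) 5*exp(4*t) /4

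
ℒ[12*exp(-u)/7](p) 12/(7*(p + 1))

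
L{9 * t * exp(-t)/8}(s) 9/(8 * (s + 1)^2)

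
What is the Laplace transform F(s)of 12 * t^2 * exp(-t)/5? 24/(5 * (s + 1)^3)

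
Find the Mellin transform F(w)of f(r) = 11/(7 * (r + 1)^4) 11 * gamma(w) * gamma(4 - w)/42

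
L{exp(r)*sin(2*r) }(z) 2/((z - 1) ^2 + 4) 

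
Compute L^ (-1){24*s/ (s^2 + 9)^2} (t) 4*t*sin (3*t)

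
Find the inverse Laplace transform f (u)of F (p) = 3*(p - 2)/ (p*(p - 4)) 3*exp (2*u)*cosh (2*u)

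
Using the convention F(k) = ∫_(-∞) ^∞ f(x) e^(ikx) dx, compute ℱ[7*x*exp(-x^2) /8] 7*I*sqrt(pi)*k*exp(-k^2/4) /16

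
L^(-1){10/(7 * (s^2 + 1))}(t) 10 * sin(t)/7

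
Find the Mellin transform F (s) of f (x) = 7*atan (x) -7*pi*sec (pi*s/2) / (2*s) 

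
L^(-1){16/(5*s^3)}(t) 8*t^2/5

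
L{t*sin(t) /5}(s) 2*s/(5*(s^2 + 1) ^2) 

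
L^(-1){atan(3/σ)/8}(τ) sin(3*τ)/(8*τ)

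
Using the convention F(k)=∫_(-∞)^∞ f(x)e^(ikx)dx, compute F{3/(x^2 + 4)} 3*pi*exp(-2*Abs(k))/2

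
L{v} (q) q^ (-2) 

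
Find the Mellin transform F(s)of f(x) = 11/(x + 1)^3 11*pi*(s - 2)*(s - 1)/(2*sin(pi*s))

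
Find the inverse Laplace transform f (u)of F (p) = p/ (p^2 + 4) cos (2 * u)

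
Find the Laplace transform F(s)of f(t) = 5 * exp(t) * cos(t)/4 5 * (s - 1)/(4 * ((s - 1)^2 + 1))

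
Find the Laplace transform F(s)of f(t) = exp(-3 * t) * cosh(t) (s + 3)/((s + 3)^2-1)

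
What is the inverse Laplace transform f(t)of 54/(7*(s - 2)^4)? 9*t^3*exp(2*t)/7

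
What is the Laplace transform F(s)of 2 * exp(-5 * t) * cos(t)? 2 * (s + 5)/((s + 5)^2 + 1)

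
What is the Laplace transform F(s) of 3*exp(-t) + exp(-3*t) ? 3/(s + 1) + 1/(s + 3) 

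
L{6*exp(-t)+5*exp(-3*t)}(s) 6/(s+1)+5/(s+3)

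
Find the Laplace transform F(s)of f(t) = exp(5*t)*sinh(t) 1/((s - 5)^2 - 1)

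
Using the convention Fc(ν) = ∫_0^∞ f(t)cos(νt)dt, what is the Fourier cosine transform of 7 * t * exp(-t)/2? 7 * (1 - ν^2)/(2 * (ν^2 + 1)^2)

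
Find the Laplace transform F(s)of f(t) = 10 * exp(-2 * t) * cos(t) 10 * (s+2)/((s+2)^2+1)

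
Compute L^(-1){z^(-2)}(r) r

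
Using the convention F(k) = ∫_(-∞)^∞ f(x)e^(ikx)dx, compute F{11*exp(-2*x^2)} 11*sqrt(2)*sqrt(pi)*exp(-k^2/8)/2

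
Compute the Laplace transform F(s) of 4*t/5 4/(5*s^2) 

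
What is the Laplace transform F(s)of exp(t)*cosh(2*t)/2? (s - 1)/(2*((s - 1)^2-4))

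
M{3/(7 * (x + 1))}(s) 3 * pi * csc(pi * s)/7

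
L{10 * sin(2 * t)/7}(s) 20/(7 * (s^2 + 4))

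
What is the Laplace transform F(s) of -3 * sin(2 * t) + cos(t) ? s/(s^2 + 1) - 6/(s^2 + 4) 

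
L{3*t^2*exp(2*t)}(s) 6/(s - 2)^3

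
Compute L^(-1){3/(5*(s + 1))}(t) 3*exp(-t)/5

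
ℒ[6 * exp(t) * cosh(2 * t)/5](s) 6 * (s - 1)/(5 * ((s - 1)^2 - 4))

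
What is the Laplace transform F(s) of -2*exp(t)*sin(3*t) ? -6/((s - 1) ^2+9) 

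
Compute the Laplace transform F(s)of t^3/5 6/(5 * s^4)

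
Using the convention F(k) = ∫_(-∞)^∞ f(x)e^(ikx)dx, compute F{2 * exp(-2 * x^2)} sqrt(2) * sqrt(pi) * exp(-k^2/8)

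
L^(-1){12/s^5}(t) t^4/2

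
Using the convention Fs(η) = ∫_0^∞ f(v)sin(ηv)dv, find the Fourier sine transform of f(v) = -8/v -4*pi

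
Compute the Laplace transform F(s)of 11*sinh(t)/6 11/(6*(s^2 - 1))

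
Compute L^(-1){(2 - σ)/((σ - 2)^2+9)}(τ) -exp(2*τ)*cos(3*τ)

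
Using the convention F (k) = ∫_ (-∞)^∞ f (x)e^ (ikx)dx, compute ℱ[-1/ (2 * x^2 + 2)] -pi * exp (-Abs (k))/2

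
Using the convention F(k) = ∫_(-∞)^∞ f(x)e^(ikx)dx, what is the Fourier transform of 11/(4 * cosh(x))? 11 * pi/(4 * cosh(pi * k/2))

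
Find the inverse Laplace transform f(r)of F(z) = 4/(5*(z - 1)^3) 2*r^2*exp(r)/5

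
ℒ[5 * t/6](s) 5/(6 * s^2)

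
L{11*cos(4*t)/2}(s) 11*s/(2*(s^2 + 16))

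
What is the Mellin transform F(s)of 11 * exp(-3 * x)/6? 11 * gamma(s)/(6 * 3^s)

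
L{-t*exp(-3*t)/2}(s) -1/(2*(s + 3)^2)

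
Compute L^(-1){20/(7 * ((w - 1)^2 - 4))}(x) 10 * exp(x) * sinh(2 * x)/7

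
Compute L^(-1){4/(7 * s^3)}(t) 2 * t^2/7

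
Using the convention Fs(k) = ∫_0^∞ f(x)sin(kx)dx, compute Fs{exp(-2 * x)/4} k/(4 * (k^2+4))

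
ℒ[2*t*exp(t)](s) 2/(s - 1)^2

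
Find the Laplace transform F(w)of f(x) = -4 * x -4/w^2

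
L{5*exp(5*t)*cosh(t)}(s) 5*(s - 5)/((s - 5)^2 - 1)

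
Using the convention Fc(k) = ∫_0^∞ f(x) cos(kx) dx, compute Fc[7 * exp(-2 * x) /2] 7/(k^2 + 4) 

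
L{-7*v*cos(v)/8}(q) 7*(1 - q^2)/(8*(q^2 + 1)^2)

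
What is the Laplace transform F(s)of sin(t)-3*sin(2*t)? 1/(s^2+1)-6/(s^2+4)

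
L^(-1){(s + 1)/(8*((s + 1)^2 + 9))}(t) exp(-t)*cos(3*t)/8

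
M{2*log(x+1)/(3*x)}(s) -2*pi*csc(pi*s)/(3*s - 3)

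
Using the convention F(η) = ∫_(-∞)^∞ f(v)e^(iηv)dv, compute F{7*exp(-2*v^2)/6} 7*sqrt(2)*sqrt(pi)*exp(-η^2/8)/12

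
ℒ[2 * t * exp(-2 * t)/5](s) 2/(5 * (s + 2)^2)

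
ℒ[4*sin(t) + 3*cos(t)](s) 3*s/(s^2 + 1) + 4/(s^2 + 1) 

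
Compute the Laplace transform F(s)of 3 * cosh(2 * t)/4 3 * s/(4 * (s^2 - 4))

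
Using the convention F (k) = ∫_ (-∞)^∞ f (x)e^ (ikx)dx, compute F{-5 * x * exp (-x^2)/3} -5 * I * sqrt (pi) * k * exp (-k^2/4)/6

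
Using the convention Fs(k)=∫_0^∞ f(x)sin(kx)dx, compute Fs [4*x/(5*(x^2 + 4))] 2*pi*exp(-2*k)/5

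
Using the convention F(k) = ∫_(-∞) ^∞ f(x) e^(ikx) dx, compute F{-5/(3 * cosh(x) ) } -5 * pi/(3 * cosh(pi * k/2) ) 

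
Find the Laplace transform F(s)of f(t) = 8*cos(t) 8*s/(s^2 + 1)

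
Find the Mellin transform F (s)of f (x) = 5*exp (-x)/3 5*gamma (s)/3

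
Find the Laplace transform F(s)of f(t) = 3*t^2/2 3/s^3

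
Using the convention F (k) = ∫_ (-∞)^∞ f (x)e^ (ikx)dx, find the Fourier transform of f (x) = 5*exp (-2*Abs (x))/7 20/ (7*(k^2 + 4))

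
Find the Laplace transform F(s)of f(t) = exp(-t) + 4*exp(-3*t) 4/(s + 3) + 1/(s + 1)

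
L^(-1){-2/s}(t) -2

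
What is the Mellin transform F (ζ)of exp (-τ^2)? gamma (ζ/2)/2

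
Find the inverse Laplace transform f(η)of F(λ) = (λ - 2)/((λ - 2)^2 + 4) exp(2*η)*cos(2*η)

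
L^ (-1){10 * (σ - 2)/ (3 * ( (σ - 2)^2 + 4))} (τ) 10 * exp (2 * τ) * cos (2 * τ)/3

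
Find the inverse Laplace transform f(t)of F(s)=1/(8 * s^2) t/8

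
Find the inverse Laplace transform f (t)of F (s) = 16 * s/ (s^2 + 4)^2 4 * t * sin (2 * t)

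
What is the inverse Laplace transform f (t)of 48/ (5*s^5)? 2*t^4/5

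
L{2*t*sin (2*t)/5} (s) 8*s/ (5*(s^2 + 4)^2)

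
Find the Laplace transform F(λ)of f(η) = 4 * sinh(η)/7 4/(7 * (λ^2 - 1))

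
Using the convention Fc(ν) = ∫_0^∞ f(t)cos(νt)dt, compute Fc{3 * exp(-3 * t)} 9/(ν^2 + 9)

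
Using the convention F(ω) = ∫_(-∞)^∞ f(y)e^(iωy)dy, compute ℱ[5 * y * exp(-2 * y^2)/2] 5 * sqrt(2) * I * sqrt(pi) * ω * exp(-ω^2/8)/16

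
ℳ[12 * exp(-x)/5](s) 12 * gamma(s)/5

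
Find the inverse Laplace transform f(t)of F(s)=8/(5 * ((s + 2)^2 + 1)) 8 * exp(-2 * t) * sin(t)/5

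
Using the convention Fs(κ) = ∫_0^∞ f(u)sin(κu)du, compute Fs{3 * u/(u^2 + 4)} 3 * pi * exp(-2 * κ)/2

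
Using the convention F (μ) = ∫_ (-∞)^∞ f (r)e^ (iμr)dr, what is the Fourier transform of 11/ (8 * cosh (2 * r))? 11 * pi/ (16 * cosh (pi * μ/4))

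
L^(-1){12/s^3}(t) 6*t^2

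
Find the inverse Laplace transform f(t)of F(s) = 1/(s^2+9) sin(3*t)/3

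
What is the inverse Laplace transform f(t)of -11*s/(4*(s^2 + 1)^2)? -11*t*sin(t)/8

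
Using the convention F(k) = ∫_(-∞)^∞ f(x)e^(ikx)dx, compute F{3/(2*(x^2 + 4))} 3*pi*exp(-2*Abs(k))/4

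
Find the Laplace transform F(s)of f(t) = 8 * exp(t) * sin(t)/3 8/(3 * ((s - 1)^2 + 1))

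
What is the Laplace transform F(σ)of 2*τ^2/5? 4/(5*σ^3)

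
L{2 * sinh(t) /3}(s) 2/(3 * (s^2-1) ) 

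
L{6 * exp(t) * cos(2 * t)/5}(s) 6 * (s - 1)/(5 * ((s - 1)^2+4))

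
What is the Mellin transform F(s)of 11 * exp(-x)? 11 * gamma(s)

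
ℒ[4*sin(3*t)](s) 12/(s^2+9)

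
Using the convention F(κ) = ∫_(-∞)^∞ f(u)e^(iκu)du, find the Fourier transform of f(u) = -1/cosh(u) -pi/cosh(pi * κ/2)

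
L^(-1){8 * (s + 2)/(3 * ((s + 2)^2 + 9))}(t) 8 * exp(-2 * t) * cos(3 * t)/3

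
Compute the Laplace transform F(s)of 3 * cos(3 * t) 3 * s/(s^2 + 9)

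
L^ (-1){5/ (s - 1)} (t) 5 * exp (t)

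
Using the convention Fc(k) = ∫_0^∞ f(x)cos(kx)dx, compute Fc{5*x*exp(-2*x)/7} 5*(4 - k^2)/(7*(k^2 + 4)^2)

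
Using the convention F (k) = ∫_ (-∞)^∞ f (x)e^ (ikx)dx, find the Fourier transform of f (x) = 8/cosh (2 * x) 4 * pi/cosh (pi * k/4)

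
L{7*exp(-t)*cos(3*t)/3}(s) 7*(s + 1)/(3*((s + 1)^2 + 9))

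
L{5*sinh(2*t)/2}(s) 5/(s^2-4)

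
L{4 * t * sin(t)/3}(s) 8 * s/(3 * (s^2 + 1)^2)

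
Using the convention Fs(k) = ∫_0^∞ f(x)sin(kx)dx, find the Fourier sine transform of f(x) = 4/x 2 * pi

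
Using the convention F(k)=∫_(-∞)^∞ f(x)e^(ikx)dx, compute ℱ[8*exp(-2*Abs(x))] 32/(k^2+4)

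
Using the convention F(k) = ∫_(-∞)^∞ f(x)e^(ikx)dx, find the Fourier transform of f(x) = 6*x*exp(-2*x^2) 3*sqrt(2)*I*sqrt(pi)*k*exp(-k^2/8)/4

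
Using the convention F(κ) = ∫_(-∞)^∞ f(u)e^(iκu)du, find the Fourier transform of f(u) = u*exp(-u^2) I*sqrt(pi)*κ*exp(-κ^2/4)/2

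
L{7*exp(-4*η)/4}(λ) 7/(4*(λ + 4))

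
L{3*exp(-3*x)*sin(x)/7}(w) 3/(7*((w + 3)^2 + 1))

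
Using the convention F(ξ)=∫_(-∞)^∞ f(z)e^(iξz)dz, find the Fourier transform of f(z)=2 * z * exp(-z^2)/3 I * sqrt(pi) * ξ * exp(-ξ^2/4)/3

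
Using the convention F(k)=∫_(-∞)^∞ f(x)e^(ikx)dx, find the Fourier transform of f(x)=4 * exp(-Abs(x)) 8/(k^2 + 1)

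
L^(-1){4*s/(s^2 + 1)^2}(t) 2*t*sin(t)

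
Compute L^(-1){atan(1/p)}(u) sin(u)/u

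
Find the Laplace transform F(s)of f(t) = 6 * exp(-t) 6/(s + 1)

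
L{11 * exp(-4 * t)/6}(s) 11/(6 * (s + 4))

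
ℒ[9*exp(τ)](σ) 9/(σ - 1)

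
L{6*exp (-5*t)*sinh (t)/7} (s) 6/ (7*( (s+5)^2 - 1))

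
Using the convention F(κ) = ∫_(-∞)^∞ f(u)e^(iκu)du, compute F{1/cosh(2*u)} pi/(2*cosh(pi*κ/4))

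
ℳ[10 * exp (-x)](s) 10 * gamma (s)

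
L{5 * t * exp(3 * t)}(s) 5/(s - 3)^2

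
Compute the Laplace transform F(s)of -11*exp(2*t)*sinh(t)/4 -11/(4*(s - 2)^2 - 4)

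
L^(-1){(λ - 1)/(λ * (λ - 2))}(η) exp(η) * cosh(η)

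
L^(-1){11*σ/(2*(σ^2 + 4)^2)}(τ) 11*τ*sin(2*τ)/8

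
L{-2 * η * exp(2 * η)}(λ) -2/(λ - 2)^2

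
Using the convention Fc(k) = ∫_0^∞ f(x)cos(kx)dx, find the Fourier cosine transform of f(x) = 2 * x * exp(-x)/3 2 * (1 - k^2)/(3 * (k^2 + 1)^2)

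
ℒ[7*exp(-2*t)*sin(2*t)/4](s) 7/(2*((s + 2)^2 + 4))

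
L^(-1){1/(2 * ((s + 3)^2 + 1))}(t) exp(-3 * t) * sin(t)/2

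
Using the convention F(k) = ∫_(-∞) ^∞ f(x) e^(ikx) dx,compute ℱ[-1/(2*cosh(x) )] -pi/(2*cosh(pi*k/2) ) 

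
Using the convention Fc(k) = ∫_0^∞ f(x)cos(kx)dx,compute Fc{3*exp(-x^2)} 3*sqrt(pi)*exp(-k^2/4)/2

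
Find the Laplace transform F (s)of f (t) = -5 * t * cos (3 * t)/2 5 * (9 - s^2)/ (2 * (s^2+9)^2)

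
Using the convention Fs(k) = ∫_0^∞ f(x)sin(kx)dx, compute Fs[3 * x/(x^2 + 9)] 3 * pi * exp(-3 * k)/2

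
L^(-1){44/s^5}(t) 11*t^4/6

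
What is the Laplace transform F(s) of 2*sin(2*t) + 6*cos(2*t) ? 6*s/(s^2 + 4) + 4/(s^2 + 4) 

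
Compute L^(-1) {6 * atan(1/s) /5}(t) 6 * sin(t) /(5 * t) 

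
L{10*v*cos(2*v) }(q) 10*(q^2 - 4) /(q^2 + 4) ^2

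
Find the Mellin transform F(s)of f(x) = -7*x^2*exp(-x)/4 -7*gamma(s + 2)/4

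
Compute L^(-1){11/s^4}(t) 11 * t^3/6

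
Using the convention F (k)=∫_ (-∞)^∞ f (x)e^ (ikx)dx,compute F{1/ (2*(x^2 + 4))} pi*exp (-2*Abs (k))/4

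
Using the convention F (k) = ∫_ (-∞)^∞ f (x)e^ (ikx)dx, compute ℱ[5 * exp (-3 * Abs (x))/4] 15/ (2 * (k^2 + 9))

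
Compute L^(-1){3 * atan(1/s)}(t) 3 * sin(t)/t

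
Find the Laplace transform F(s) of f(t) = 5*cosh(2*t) 5*s/(s^2 - 4) 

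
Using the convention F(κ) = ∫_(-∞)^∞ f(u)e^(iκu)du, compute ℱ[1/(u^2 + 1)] pi*exp(-Abs(κ))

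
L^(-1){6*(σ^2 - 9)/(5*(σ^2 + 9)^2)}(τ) 6*τ*cos(3*τ)/5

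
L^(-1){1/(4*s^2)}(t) t/4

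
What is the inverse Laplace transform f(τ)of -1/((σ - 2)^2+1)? -exp(2 * τ) * sin(τ)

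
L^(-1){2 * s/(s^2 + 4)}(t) 2 * cos(2 * t)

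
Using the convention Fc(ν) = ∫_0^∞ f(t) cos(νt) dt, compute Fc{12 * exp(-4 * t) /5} 48/(5 * (ν^2 + 16) ) 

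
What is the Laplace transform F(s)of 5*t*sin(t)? 10*s/(s^2 + 1)^2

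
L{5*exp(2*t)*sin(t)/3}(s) 5/(3*((s - 2)^2 + 1))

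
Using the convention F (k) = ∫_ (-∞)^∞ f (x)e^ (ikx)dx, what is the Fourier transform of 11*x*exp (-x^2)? 11*I*sqrt (pi)*k*exp (-k^2/4)/2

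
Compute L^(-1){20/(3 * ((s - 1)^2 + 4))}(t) 10 * exp(t) * sin(2 * t)/3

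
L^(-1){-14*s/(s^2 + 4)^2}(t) -7*t*sin(2*t)/2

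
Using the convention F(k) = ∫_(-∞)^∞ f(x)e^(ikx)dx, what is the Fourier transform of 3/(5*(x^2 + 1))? 3*pi*exp(-Abs(k))/5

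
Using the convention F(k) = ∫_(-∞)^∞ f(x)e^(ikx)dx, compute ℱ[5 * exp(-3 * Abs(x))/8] 15/(4 * (k^2 + 9))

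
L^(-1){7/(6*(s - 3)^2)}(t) 7*t*exp(3*t)/6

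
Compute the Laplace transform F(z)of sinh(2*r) 2/(z^2 - 4)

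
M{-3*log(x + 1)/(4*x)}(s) 3*pi*csc(pi*s)/(4*(s - 1))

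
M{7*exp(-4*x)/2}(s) 7*gamma(s)/(2*2^(2*s))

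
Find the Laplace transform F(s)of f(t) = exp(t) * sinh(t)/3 1/(3 * s * (s - 2))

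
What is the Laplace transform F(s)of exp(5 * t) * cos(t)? (s - 5)/((s - 5)^2+1)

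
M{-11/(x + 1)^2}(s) 11*pi*(s - 1)/sin(pi*s)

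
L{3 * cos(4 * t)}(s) 3 * s/(s^2+16)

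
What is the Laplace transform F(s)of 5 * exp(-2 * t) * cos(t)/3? 5 * (s + 2)/(3 * ((s + 2)^2 + 1))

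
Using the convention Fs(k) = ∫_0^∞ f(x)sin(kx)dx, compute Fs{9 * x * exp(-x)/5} 18 * k/(5 * (k^2 + 1)^2)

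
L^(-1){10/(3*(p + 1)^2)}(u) 10*u*exp(-u)/3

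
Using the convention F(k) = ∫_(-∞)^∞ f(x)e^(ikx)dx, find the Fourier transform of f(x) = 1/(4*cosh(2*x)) pi/(8*cosh(pi*k/4))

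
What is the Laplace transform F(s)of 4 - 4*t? 4/s - 4/s^2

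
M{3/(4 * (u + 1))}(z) 3 * pi * csc(pi * z)/4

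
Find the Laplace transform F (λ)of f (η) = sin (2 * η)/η atan (2/λ)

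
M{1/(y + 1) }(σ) pi*csc(pi*σ) 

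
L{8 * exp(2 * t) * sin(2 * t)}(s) 16/((s - 2)^2 + 4)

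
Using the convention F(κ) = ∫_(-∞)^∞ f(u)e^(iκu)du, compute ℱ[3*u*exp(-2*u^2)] 3*sqrt(2)*I*sqrt(pi)*κ*exp(-κ^2/8)/8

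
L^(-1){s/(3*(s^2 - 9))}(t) cosh(3*t)/3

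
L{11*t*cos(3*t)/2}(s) 11*(s^2 - 9)/(2*(s^2 + 9)^2)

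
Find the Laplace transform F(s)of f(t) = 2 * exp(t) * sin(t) 2/((s - 1)^2 + 1)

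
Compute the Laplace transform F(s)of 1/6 1/(6*s)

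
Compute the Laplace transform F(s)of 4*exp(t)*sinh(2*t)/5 8/(5*((s - 1)^2 - 4))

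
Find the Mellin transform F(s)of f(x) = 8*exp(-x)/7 8*gamma(s)/7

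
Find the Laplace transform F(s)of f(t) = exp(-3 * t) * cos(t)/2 (s+3)/(2 * ((s+3)^2+1))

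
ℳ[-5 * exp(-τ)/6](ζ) -5 * gamma(ζ)/6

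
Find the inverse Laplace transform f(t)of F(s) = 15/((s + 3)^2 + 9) 5 * exp(-3 * t) * sin(3 * t)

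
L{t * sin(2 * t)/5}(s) 4 * s/(5 * (s^2 + 4)^2)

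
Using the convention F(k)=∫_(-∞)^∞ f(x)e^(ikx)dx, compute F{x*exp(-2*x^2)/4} sqrt(2)*I*sqrt(pi)*k*exp(-k^2/8)/32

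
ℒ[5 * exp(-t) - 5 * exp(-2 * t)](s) 5/(s + 1) - 5/(s + 2)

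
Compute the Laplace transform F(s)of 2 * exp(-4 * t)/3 2/(3 * (s + 4))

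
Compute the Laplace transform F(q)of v q^(-2)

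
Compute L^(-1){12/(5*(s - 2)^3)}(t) 6*t^2*exp(2*t)/5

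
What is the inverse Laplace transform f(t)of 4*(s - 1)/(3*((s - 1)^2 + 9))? 4*exp(t)*cos(3*t)/3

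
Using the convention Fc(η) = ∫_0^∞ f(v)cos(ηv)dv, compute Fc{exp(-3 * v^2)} sqrt(3) * sqrt(pi) * exp(-η^2/12)/6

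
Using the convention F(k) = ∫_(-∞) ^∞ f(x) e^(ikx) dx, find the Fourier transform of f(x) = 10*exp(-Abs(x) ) 20/(k^2 + 1) 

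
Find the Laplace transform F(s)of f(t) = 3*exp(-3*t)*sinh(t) 3/((s + 3)^2 - 1)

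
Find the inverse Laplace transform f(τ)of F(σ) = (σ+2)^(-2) τ*exp(-2*τ)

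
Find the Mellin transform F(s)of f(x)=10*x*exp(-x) 10*gamma(s + 1)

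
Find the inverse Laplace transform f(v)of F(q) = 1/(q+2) exp(-2 * v)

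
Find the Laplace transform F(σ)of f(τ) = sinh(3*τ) 3/(σ^2 - 9)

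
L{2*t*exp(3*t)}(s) 2/(s - 3)^2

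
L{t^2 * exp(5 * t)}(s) 2/(s - 5)^3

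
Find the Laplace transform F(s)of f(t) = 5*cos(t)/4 5*s/(4*(s^2+1))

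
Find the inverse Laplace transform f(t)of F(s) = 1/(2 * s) 1/2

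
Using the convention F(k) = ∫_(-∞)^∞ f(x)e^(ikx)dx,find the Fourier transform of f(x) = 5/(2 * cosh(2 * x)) 5 * pi/(4 * cosh(pi * k/4))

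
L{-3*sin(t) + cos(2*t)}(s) s/(s^2 + 4) - 3/(s^2 + 1)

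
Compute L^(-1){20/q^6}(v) v^5/6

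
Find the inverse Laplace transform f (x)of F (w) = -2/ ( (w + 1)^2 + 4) -exp (-x) * sin (2 * x)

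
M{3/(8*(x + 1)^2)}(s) -3*pi*(s - 1)/(8*sin(pi*s))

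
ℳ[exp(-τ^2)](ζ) gamma(ζ/2)/2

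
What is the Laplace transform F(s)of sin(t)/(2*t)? atan(1/s)/2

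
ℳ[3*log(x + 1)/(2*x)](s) -3*pi*csc(pi*s)/(2*s - 2)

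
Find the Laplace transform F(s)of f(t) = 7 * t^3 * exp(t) 42/(s - 1)^4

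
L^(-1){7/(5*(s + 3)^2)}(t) 7*t*exp(-3*t)/5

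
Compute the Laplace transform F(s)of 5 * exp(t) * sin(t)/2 5/(2 * ((s - 1)^2 + 1))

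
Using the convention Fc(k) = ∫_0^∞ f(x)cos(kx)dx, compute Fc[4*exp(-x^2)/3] 2*sqrt(pi)*exp(-k^2/4)/3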